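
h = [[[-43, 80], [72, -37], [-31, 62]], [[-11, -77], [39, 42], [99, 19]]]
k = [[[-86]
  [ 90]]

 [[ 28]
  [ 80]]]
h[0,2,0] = -31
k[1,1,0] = 80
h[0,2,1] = 62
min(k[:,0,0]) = -86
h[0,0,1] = 80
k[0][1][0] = 90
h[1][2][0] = 99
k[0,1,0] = 90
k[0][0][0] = -86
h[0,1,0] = 72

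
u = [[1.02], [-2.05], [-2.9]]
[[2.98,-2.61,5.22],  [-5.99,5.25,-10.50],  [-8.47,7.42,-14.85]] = u @[[2.92,-2.56,5.12]]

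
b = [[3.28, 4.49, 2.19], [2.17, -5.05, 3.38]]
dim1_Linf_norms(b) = [4.49, 5.05]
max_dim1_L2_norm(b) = 6.45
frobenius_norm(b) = 8.79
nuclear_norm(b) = 12.36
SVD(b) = [[-0.57, 0.82],  [0.82, 0.57]] @ diag([6.881184424892972, 5.477198271982711]) @ [[-0.02, -0.98, 0.22], [0.72, 0.14, 0.68]]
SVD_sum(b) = [[0.06,3.85,-0.87], [-0.09,-5.5,1.24]] + [[3.22, 0.64, 3.06], [2.26, 0.45, 2.14]]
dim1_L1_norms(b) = [9.96, 10.6]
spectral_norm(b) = 6.88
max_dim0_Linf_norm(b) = 5.05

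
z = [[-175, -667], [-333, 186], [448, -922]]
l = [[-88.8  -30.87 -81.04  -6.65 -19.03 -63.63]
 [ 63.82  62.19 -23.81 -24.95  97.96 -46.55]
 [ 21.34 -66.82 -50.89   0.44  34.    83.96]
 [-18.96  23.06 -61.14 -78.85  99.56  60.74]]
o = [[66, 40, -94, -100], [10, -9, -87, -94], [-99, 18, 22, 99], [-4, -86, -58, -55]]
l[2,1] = -66.82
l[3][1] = 23.06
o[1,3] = -94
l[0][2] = -81.04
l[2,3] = 0.44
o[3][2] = -58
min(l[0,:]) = -88.8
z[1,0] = -333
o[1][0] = 10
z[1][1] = 186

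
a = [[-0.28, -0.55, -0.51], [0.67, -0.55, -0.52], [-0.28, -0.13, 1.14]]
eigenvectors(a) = [[0.11+0.69j,0.11-0.69j,(-0.19+0j)], [0.71+0.00j,0.71-0.00j,-0.34+0.00j], [0.03+0.13j,0.03-0.13j,(0.92+0j)]]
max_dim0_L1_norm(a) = 2.17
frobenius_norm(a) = 1.75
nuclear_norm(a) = 2.81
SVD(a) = [[0.35, 0.42, 0.83],[0.58, 0.60, -0.55],[-0.74, 0.68, -0.03]] @ diag([1.4691766603638627, 0.7022108238982379, 0.6372753717524686]) @ [[0.34, -0.28, -0.9], [0.14, -0.93, 0.34], [-0.93, -0.24, -0.27]]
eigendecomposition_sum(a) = [[-0.16+0.32j, (-0.28-0.23j), (-0.13-0.02j)], [(0.29+0.21j), -0.28+0.24j, (-0.04+0.13j)], [(-0.03+0.06j), -0.06-0.04j, (-0.03-0j)]] + [[-0.16-0.32j,-0.28+0.23j,-0.13+0.02j], [0.29-0.21j,-0.28-0.24j,(-0.04-0.13j)], [-0.03-0.06j,(-0.06+0.04j),(-0.03+0j)]] + [[(0.05-0j), 0.00+0.00j, -0.24+0.00j], [0.08-0.00j, (0.01+0j), (-0.44+0j)], [(-0.23+0j), (-0.02-0j), (1.19-0j)]]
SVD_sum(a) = [[0.17, -0.15, -0.47], [0.29, -0.24, -0.76], [-0.36, 0.31, 0.97]] + [[0.04, -0.27, 0.10],[0.06, -0.39, 0.15],[0.07, -0.44, 0.16]] + [[-0.5, -0.13, -0.15],[0.33, 0.08, 0.10],[0.02, 0.0, 0.01]]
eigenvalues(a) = [(-0.47+0.56j), (-0.47-0.56j), (1.24+0j)]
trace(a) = 0.31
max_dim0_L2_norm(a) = 1.35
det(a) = 0.66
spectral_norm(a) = 1.47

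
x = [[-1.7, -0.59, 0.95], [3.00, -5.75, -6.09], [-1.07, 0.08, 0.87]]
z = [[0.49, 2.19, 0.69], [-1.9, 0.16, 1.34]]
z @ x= [[5.0, -12.83, -12.27], [2.28, 0.31, -1.61]]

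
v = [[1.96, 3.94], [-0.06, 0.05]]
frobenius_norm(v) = 4.40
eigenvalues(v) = [1.83, 0.18]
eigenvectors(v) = [[1.00, -0.91], [-0.03, 0.41]]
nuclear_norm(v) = 4.48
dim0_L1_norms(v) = [2.02, 3.99]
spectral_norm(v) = 4.40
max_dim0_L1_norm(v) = 3.99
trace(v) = 2.01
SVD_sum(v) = [[1.96,3.94],[0.01,0.02]] + [[0.00, -0.00], [-0.07, 0.03]]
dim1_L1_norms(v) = [5.9, 0.11]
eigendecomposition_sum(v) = [[1.97, 4.38], [-0.07, -0.15]] + [[-0.01,  -0.44], [0.01,  0.20]]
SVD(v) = [[-1.0, -0.00],[-0.0, 1.00]] @ diag([4.400627869757988, 0.07598915652424622]) @ [[-0.45,-0.90], [-0.9,0.45]]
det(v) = 0.33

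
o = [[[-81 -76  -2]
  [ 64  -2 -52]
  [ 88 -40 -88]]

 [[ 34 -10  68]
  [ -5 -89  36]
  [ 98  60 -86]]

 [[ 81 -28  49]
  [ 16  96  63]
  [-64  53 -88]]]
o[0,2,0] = 88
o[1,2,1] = 60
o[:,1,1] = [-2, -89, 96]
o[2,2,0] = -64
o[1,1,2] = 36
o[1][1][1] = -89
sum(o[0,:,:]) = -189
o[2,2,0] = -64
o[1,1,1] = -89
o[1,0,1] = -10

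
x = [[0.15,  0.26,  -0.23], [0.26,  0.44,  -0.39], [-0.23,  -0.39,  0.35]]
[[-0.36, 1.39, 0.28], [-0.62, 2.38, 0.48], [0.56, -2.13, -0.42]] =x @ [[-1.16, 3.45, -0.05], [0.65, -0.46, 1.9], [1.55, -4.33, 0.88]]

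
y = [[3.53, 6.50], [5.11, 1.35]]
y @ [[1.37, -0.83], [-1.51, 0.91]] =[[-4.98, 2.99], [4.96, -3.01]]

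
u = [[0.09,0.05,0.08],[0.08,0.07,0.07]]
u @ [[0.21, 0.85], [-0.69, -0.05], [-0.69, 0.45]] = [[-0.07,0.11], [-0.08,0.10]]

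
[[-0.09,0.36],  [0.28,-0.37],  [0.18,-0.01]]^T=[[-0.09, 0.28, 0.18], [0.36, -0.37, -0.01]]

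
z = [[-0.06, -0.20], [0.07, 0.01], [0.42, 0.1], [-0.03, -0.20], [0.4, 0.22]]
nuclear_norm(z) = 0.90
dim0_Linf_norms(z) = [0.42, 0.22]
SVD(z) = [[-0.22, -0.61],[0.1, -0.1],[0.64, -0.43],[-0.18, -0.66],[0.7, 0.04]] @ diag([0.6506992523366861, 0.2467599704337752]) @ [[0.89, 0.46], [-0.46, 0.89]]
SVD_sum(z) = [[-0.13, -0.07],[0.06, 0.03],[0.37, 0.19],[-0.11, -0.06],[0.4, 0.21]] + [[0.07, -0.13], [0.01, -0.02], [0.05, -0.09], [0.08, -0.14], [-0.0, 0.01]]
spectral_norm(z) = 0.65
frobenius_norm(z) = 0.70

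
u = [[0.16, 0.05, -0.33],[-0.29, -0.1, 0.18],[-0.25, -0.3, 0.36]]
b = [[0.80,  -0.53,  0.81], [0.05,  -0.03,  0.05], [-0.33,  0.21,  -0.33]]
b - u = [[0.64, -0.58, 1.14], [0.34, 0.07, -0.13], [-0.08, 0.51, -0.69]]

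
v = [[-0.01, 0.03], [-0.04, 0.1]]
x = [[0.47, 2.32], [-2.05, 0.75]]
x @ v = [[-0.10, 0.25], [-0.01, 0.01]]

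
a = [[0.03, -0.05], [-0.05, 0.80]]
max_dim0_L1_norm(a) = 0.85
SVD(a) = [[-0.06, 1.0], [1.00, 0.06]] @ diag([0.8032331773560833, 0.026766822643916725]) @ [[-0.06, 1.0],[1.0, 0.06]]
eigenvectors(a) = [[-1.00, 0.06],[-0.06, -1.0]]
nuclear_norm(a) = 0.83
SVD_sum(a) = [[0.00, -0.05], [-0.05, 0.80]] + [[0.03, 0.00], [0.00, 0.0]]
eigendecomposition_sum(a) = [[0.03,0.0],[0.00,0.00]] + [[0.00, -0.05],[-0.05, 0.80]]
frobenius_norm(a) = 0.80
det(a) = 0.02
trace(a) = 0.83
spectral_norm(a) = 0.80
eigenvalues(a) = [0.03, 0.8]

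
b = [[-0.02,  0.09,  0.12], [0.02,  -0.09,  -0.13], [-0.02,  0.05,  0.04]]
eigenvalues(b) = [0j, (-0.04+0.06j), (-0.04-0.06j)]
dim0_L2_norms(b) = [0.03, 0.14, 0.18]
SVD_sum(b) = [[-0.02, 0.09, 0.12],[0.02, -0.09, -0.13],[-0.01, 0.04, 0.05]] + [[0.00, -0.00, 0.00],  [-0.0, 0.00, -0.00],  [-0.01, 0.01, -0.01]] + [[0.00, 0.0, -0.0], [0.00, 0.00, -0.00], [-0.0, -0.0, 0.00]]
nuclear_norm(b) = 0.25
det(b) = 0.00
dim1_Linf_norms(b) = [0.12, 0.13, 0.05]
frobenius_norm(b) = 0.23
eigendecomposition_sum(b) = [[0.00+0.00j,0j,-0.00+0.00j],[0j,0.00+0.00j,-0.00+0.00j],[-0.00-0.00j,(-0+0j),0j]] + [[-0.01+0.01j, 0.04+0.01j, (0.06+0.04j)],  [(0.01-0.01j), (-0.05-0j), -0.06-0.04j],  [(-0.01+0j), 0.03+0.02j, (0.02+0.05j)]] + [[-0.01-0.01j, 0.04-0.01j, (0.06-0.04j)], [0.01+0.01j, (-0.05+0j), (-0.06+0.04j)], [(-0.01-0j), (0.03-0.02j), (0.02-0.05j)]]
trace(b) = -0.07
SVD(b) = [[-0.66,  0.05,  -0.75], [0.7,  -0.33,  -0.64], [-0.28,  -0.94,  0.18]] @ diag([0.2288626033020088, 0.020469307876477518, 0.0017077016382702633]) @ [[0.14,-0.59,-0.79],[0.55,-0.62,0.56],[-0.82,-0.51,0.24]]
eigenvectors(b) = [[0.83+0.00j, (0.62+0.07j), 0.62-0.07j], [0.51+0.00j, (-0.63+0j), (-0.63-0j)], [-0.23+0.00j, (0.36+0.29j), (0.36-0.29j)]]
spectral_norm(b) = 0.23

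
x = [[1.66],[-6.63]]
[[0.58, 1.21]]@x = [[-7.06]]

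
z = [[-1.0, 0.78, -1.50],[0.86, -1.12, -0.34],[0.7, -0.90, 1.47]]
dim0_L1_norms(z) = [2.56, 2.8, 3.31]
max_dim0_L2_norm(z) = 2.13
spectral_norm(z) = 2.78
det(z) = 0.77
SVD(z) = [[-0.7, -0.19, 0.69], [0.28, -0.96, 0.02], [0.66, 0.21, 0.72]] @ diag([2.7848552819748305, 1.2755464282373805, 0.2155513114498428]) @ [[0.5, -0.52, 0.69], [-0.38, 0.58, 0.72], [-0.77, -0.63, 0.09]]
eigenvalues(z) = [-1.57, -0.38, 1.29]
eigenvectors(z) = [[0.32, -0.67, -0.59], [-0.88, -0.73, -0.32], [-0.34, -0.1, 0.74]]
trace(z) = -0.65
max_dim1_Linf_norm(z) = 1.5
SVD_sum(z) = [[-0.98, 1.01, -1.34], [0.39, -0.41, 0.54], [0.92, -0.96, 1.26]] + [[0.09, -0.14, -0.17],  [0.47, -0.71, -0.88],  [-0.10, 0.15, 0.19]] + [[-0.12, -0.09, 0.01], [-0.0, -0.00, 0.00], [-0.12, -0.10, 0.01]]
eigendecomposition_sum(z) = [[-0.48,0.47,-0.19], [1.31,-1.28,0.51], [0.5,-0.49,0.19]] + [[-0.32, -0.02, -0.26],  [-0.35, -0.02, -0.29],  [-0.05, -0.0, -0.04]] + [[-0.2, 0.33, -1.05],[-0.11, 0.17, -0.56],[0.25, -0.41, 1.32]]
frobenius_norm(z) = 3.07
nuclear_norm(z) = 4.28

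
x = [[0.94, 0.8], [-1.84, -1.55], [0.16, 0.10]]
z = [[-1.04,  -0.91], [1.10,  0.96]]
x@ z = [[-0.1, -0.09], [0.21, 0.19], [-0.06, -0.05]]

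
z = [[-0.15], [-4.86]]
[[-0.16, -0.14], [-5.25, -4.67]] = z @ [[1.08,  0.96]]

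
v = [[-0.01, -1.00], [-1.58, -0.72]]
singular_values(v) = [1.8, 0.87]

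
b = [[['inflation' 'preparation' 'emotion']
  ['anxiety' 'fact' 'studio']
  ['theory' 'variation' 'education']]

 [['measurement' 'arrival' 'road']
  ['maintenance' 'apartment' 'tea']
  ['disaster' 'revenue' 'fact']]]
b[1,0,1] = 'arrival'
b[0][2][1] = 'variation'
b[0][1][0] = 'anxiety'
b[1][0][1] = 'arrival'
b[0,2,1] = 'variation'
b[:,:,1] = [['preparation', 'fact', 'variation'], ['arrival', 'apartment', 'revenue']]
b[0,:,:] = [['inflation', 'preparation', 'emotion'], ['anxiety', 'fact', 'studio'], ['theory', 'variation', 'education']]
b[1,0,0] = 'measurement'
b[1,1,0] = 'maintenance'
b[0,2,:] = ['theory', 'variation', 'education']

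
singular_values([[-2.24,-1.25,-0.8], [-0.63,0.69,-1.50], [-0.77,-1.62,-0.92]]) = [3.29, 1.66, 0.9]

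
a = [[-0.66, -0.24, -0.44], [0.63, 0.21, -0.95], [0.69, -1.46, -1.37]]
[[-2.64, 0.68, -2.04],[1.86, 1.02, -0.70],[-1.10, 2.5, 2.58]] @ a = [[0.76, 3.75, 3.31], [-1.07, 0.79, -0.83], [4.08, -2.98, -5.43]]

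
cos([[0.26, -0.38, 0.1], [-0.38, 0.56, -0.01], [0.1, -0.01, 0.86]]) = [[0.90, 0.15, -0.05], [0.15, 0.78, 0.02], [-0.05, 0.02, 0.65]]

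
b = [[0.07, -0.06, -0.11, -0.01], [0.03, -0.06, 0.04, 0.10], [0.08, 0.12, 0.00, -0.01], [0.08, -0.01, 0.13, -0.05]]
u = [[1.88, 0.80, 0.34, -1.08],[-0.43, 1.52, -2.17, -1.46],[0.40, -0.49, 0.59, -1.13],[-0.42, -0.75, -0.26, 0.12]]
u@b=[[0.10,-0.11,-0.32,0.11], [-0.27,-0.31,-0.08,0.25], [-0.03,0.09,-0.21,-0.00], [-0.06,0.04,0.03,-0.07]]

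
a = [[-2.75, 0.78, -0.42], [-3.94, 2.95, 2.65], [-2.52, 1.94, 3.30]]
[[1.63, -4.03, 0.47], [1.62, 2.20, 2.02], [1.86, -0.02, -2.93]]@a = [[10.21, -9.71, -9.81],[-18.21, 11.67, 11.82],[2.35, -4.29, -10.50]]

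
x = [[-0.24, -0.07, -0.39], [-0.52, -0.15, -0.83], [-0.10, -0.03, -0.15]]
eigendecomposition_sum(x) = [[-0.24, -0.07, -0.38], [-0.52, -0.15, -0.82], [-0.10, -0.03, -0.16]] + [[0.00, -0.00, 0.0],[-0.00, 0.0, -0.0],[-0.00, 0.00, -0.0]] + [[0.0, 0.0, -0.01], [0.0, 0.0, -0.01], [-0.00, -0.0, 0.01]]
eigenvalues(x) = [-0.55, 0.0, 0.01]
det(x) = -0.00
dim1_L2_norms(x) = [0.46, 0.99, 0.18]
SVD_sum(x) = [[-0.24, -0.07, -0.39], [-0.52, -0.15, -0.83], [-0.10, -0.03, -0.15]] + [[0.0, 0.00, -0.00], [-0.00, -0.0, 0.0], [-0.0, -0.0, 0.0]] + [[0.0, -0.00, -0.0], [-0.00, 0.00, 0.0], [0.00, -0.00, -0.0]]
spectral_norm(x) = 1.11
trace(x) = -0.54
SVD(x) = [[-0.42, 0.50, 0.76], [-0.89, -0.07, -0.44], [-0.16, -0.86, 0.48]] @ diag([1.108943358914518, 0.006590019568798945, 0.0010946969759242444]) @ [[0.52, 0.15, 0.84], [0.78, 0.32, -0.54], [0.35, -0.94, -0.05]]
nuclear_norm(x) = 1.12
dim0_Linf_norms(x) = [0.52, 0.15, 0.83]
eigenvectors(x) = [[0.42,0.42,-0.62], [0.89,-0.9,-0.61], [0.17,-0.10,0.5]]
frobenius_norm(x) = 1.11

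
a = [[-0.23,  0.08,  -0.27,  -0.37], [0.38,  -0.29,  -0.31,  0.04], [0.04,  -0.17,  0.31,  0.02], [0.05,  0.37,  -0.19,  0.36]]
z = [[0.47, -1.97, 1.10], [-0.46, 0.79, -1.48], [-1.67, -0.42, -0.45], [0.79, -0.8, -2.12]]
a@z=[[0.01,0.93,0.53], [0.86,-0.88,0.9], [-0.40,-0.36,0.11], [0.46,-0.01,-1.17]]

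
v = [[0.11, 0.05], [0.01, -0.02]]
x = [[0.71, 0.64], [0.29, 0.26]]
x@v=[[0.08, 0.02], [0.03, 0.01]]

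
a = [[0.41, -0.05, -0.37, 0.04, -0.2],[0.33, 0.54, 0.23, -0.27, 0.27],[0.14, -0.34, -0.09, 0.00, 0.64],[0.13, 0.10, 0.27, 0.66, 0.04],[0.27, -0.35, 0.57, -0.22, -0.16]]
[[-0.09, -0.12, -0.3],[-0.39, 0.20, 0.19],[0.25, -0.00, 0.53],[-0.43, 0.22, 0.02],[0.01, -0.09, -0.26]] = a@[[-0.43, -0.03, -0.28], [-0.60, 0.31, 0.07], [-0.26, 0.18, -0.01], [-0.38, 0.20, 0.02], [0.13, 0.19, 0.92]]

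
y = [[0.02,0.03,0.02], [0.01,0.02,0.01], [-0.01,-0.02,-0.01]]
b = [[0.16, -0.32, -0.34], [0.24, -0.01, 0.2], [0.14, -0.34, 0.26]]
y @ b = [[0.01, -0.01, 0.00], [0.01, -0.01, 0.0], [-0.01, 0.01, -0.0]]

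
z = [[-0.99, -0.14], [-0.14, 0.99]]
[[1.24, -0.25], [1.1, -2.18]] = z@[[-1.38, 0.55], [0.92, -2.12]]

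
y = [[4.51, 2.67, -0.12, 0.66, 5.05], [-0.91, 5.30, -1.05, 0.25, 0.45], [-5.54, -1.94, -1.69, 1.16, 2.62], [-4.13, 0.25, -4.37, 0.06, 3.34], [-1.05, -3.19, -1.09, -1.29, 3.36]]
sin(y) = [[4.34, 4.71, 5.2, 13.54, 2.53], [-4.48, 2.73, -5.11, 1.30, 7.78], [-32.08, 21.21, -37.26, 4.65, 52.66], [-33.78, 1.97, -37.10, -14.85, 32.44], [-12.13, -1.09, -13.06, -9.22, 8.73]]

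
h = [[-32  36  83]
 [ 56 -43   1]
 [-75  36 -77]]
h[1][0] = 56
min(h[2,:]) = -77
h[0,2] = 83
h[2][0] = -75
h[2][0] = -75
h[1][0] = 56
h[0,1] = 36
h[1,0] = 56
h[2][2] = -77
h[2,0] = -75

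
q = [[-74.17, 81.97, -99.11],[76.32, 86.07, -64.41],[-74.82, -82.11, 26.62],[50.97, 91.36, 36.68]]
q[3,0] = 50.97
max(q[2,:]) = 26.62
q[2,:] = [-74.82, -82.11, 26.62]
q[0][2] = -99.11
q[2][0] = -74.82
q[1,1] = 86.07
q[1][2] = -64.41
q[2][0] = -74.82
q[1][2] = -64.41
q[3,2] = 36.68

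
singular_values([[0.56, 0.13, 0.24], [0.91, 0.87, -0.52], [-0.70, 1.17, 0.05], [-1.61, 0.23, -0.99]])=[2.18, 1.49, 0.85]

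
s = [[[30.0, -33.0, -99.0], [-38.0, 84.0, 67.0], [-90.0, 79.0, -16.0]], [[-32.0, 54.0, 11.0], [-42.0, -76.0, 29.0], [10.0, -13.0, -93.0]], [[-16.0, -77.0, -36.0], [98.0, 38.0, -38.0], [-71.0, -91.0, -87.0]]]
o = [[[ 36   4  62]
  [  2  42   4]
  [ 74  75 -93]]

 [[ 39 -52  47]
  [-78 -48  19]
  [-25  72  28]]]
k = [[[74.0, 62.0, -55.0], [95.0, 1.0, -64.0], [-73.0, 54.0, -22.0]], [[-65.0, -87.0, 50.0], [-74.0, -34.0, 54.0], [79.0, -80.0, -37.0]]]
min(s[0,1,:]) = -38.0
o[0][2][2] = -93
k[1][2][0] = 79.0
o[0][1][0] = 2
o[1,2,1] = 72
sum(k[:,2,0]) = 6.0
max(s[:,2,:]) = 79.0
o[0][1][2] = 4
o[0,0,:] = [36, 4, 62]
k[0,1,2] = -64.0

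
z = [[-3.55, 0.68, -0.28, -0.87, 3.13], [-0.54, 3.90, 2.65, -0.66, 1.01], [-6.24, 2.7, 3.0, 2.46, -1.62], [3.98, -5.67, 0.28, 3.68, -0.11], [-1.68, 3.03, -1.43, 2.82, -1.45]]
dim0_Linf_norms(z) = [6.24, 5.67, 3.0, 3.68, 3.13]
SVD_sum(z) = [[-2.10,  1.97,  0.56,  -0.12,  -0.04], [-2.52,  2.36,  0.67,  -0.15,  -0.05], [-4.84,  4.54,  1.28,  -0.28,  -0.09], [4.83,  -4.53,  -1.28,  0.28,  0.09], [-2.05,  1.93,  0.54,  -0.12,  -0.04]] + [[0.32, 0.35, -0.25, -1.25, 0.64], [0.28, 0.3, -0.22, -1.10, 0.56], [-0.84, -0.91, 0.65, 3.28, -1.67], [-0.77, -0.83, 0.6, 3.01, -1.54], [-0.51, -0.55, 0.39, 1.99, -1.02]] + [[-1.73, -1.98, 0.55, -0.23, 1.71],  [0.58, 0.67, -0.19, 0.08, -0.58],  [-0.64, -0.74, 0.21, -0.08, 0.64],  [-0.59, -0.67, 0.19, -0.08, 0.58],  [1.19, 1.36, -0.38, 0.16, -1.17]] + [[-0.33, -0.06, -1.03, 0.08, -0.05],[0.80, 0.14, 2.51, -0.19, 0.13],[0.25, 0.04, 0.8, -0.06, 0.04],[0.28, 0.05, 0.86, -0.06, 0.05],[-0.60, -0.1, -1.87, 0.14, -0.1]] + [[0.29, 0.4, -0.11, 0.65, 0.88], [0.31, 0.43, -0.12, 0.7, 0.94], [-0.18, -0.24, 0.07, -0.4, -0.53], [0.23, 0.32, -0.09, 0.53, 0.71], [0.29, 0.40, -0.11, 0.65, 0.88]]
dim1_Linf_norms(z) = [3.55, 3.9, 6.24, 5.67, 3.03]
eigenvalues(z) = [(-4.1+3.32j), (-4.1-3.32j), (5.49+2.07j), (5.49-2.07j), (2.8+0j)]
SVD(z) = [[-0.27,  -0.24,  0.74,  -0.29,  -0.49], [-0.32,  -0.21,  -0.25,  0.72,  -0.52], [-0.62,  0.64,  0.27,  0.23,  0.3], [0.61,  0.58,  0.25,  0.25,  -0.4], [-0.26,  0.39,  -0.51,  -0.54,  -0.49]] @ diag([10.979959637931087, 6.190001383263514, 4.32954486148225, 3.6929332806608306, 2.4591572340133854]) @ [[0.72, -0.67, -0.19, 0.04, 0.01], [-0.21, -0.23, 0.17, 0.83, -0.42], [-0.54, -0.62, 0.17, -0.07, 0.54], [0.3, 0.05, 0.95, -0.07, 0.05], [-0.24, -0.33, 0.09, -0.54, -0.73]]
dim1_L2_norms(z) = [4.87, 4.9, 7.99, 7.85, 4.91]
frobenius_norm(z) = 14.05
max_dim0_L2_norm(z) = 8.4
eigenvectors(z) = [[(0.1+0.51j), (0.1-0.51j), -0.06-0.03j, -0.06+0.03j, (0.23+0j)], [(0.22-0.01j), (0.22+0.01j), -0.28-0.32j, (-0.28+0.32j), (0.26+0j)], [(-0.36+0.35j), -0.36-0.35j, (0.21-0.38j), (0.21+0.38j), -0.11+0.00j], [0.20-0.20j, (0.2+0.2j), 0.77+0.00j, (0.77-0j), (0.71+0j)], [-0.59+0.00j, -0.59-0.00j, 0.13-0.09j, (0.13+0.09j), 0.60+0.00j]]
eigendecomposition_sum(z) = [[(-1.86+1.4j), (-0.17-1.1j), (-0.03+0.63j), (-0.43-0.59j), 1.29+0.75j],[0.45+0.87j, (-0.47-0.01j), 0.26+0.05j, (-0.27+0.14j), (0.4-0.48j)],[(-2.11-0.77j), (0.8-0.72j), -0.52+0.31j, (0.25-0.66j), (0.08+1.44j)],[1.17+0.41j, (-0.44+0.4j), 0.29-0.17j, (-0.13+0.36j), (-0.05-0.79j)],[(-1.12-2.36j), (1.25+0.06j), -0.69-0.17j, (0.75-0.34j), (-1.11+1.25j)]] + [[(-1.86-1.4j), -0.17+1.10j, -0.03-0.63j, -0.43+0.59j, (1.29-0.75j)], [0.45-0.87j, -0.47+0.01j, (0.26-0.05j), (-0.27-0.14j), 0.40+0.48j], [(-2.11+0.77j), 0.80+0.72j, (-0.52-0.31j), 0.25+0.66j, 0.08-1.44j], [1.17-0.41j, -0.44-0.40j, 0.29+0.17j, -0.13-0.36j, -0.05+0.79j], [-1.12+2.36j, (1.25-0.06j), -0.69+0.17j, 0.75+0.34j, (-1.11-1.25j)]] + [[(-0.1+0.15j), (0.35-0.12j), 0.10-0.31j, -0.09-0.16j, 0.02+0.12j], [(-0.92+0.63j), 2.24+0.16j, (1.3-1.53j), (-0.15-1.12j), (-0.18+0.73j)], [(-0.92-0.67j), (0.63+2.2j), (1.92+0.72j), 1.02-0.54j, (-0.76+0.09j)], [(0.26-2.01j), (-2.9+2.84j), (0.51+3.6j), 1.70+1.14j, (-0.78-1.12j)], [-0.20-0.38j, -0.16+0.85j, 0.53+0.57j, 0.44-0.01j, (-0.27-0.1j)]] + [[-0.10-0.15j, (0.35+0.12j), 0.10+0.31j, -0.09+0.16j, (0.02-0.12j)],  [(-0.92-0.63j), 2.24-0.16j, 1.30+1.53j, -0.15+1.12j, -0.18-0.73j],  [-0.92+0.67j, (0.63-2.2j), 1.92-0.72j, (1.02+0.54j), -0.76-0.09j],  [(0.26+2.01j), -2.90-2.84j, (0.51-3.6j), (1.7-1.14j), (-0.78+1.12j)],  [(-0.2+0.38j), -0.16-0.85j, (0.53-0.57j), (0.44+0.01j), -0.27+0.10j]] + [[0.37-0.00j,0.33+0.00j,-0.43-0.00j,0.18-0.00j,(0.51-0j)], [(0.41-0j),0.36+0.00j,(-0.47-0j),(0.19-0j),0.56-0.00j], [(-0.18+0j),-0.16-0.00j,(0.21+0j),-0.08+0.00j,-0.24+0.00j], [(1.13-0j),1.01+0.00j,(-1.31-0j),0.54-0.00j,(1.56-0j)], [0.96-0.00j,0.85+0.00j,(-1.11-0j),(0.46-0j),1.32-0.00j]]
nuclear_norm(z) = 27.65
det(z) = 2672.34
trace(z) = 5.58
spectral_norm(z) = 10.98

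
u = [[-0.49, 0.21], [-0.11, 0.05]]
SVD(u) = [[-0.98,-0.22], [-0.22,0.98]] @ diag([0.5466200145296284, 0.002561194180210745]) @ [[0.92, -0.39], [0.39, 0.92]]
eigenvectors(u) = [[-0.98,-0.39], [-0.22,-0.92]]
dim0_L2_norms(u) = [0.5, 0.22]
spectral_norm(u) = 0.55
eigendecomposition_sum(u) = [[-0.49, 0.21], [-0.11, 0.05]] + [[-0.00, 0.00], [-0.0, 0.0]]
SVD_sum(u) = [[-0.49, 0.21], [-0.11, 0.05]] + [[-0.00, -0.0], [0.00, 0.00]]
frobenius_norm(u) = 0.55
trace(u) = -0.44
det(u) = -0.00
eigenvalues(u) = [-0.44, 0.0]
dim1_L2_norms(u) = [0.53, 0.12]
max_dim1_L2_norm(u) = 0.53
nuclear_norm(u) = 0.55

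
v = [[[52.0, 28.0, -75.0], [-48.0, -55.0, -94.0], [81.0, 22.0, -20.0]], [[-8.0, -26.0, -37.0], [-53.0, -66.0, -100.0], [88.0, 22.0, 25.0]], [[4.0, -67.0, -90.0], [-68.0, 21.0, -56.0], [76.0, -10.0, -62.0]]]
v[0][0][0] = 52.0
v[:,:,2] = [[-75.0, -94.0, -20.0], [-37.0, -100.0, 25.0], [-90.0, -56.0, -62.0]]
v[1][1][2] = -100.0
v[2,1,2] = -56.0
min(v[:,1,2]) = -100.0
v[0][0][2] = -75.0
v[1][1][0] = -53.0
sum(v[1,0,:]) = -71.0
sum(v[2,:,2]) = -208.0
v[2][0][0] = 4.0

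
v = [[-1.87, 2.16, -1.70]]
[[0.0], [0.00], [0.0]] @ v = [[0.0, 0.0, 0.00], [0.00, 0.00, 0.00], [0.00, 0.0, 0.0]]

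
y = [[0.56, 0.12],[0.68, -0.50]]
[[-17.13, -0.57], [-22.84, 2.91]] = y @ [[-31.26, 0.18], [3.17, -5.58]]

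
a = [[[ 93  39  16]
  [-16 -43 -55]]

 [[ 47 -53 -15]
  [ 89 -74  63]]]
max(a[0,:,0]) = 93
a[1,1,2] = 63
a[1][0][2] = -15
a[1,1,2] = 63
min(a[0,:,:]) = -55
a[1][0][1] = -53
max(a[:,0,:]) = 93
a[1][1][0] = 89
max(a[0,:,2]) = 16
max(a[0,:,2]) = 16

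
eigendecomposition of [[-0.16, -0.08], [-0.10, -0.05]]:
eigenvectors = [[-0.85,0.45], [-0.53,-0.89]]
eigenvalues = [-0.21, -0.0]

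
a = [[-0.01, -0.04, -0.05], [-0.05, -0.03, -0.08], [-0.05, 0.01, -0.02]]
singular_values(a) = [0.12, 0.05, 0.01]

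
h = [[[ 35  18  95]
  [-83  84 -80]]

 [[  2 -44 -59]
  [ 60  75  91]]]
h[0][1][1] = 84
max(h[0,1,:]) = 84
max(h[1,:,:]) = 91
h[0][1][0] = -83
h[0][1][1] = 84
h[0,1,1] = 84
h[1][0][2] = -59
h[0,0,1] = 18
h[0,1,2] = -80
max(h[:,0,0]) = 35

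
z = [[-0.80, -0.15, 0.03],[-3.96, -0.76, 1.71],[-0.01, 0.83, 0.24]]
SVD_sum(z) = [[-0.69,-0.13,0.29], [-3.98,-0.77,1.66], [0.04,0.01,-0.02]] + [[0.0, -0.09, -0.03], [-0.0, 0.02, 0.01], [-0.04, 0.81, 0.28]] + [[-0.11, 0.07, -0.23], [0.02, -0.01, 0.04], [-0.01, 0.01, -0.03]]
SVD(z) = [[-0.17,-0.11,-0.98], [-0.99,0.03,0.17], [0.01,0.99,-0.11]] @ diag([4.446010829917583, 0.867926323353573, 0.27016957172396133]) @ [[0.91, 0.18, -0.38], [-0.05, 0.94, 0.33], [0.42, -0.28, 0.86]]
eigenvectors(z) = [[0.13, 0.35, -0.05], [0.93, -0.61, 0.72], [-0.35, 0.71, 0.69]]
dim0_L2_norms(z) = [4.04, 1.14, 1.73]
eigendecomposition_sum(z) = [[-0.52, -0.15, 0.13], [-3.74, -1.09, 0.9], [1.41, 0.41, -0.34]] + [[-0.33,  0.03,  -0.05], [0.57,  -0.05,  0.09], [-0.67,  0.05,  -0.1]] + [[0.05, -0.02, -0.05], [-0.79, 0.38, 0.72], [-0.75, 0.36, 0.68]]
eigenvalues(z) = [-1.96, -0.48, 1.11]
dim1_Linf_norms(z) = [0.8, 3.96, 0.83]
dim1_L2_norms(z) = [0.81, 4.38, 0.86]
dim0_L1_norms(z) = [4.77, 1.74, 1.98]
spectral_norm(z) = 4.45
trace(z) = -1.32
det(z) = 1.04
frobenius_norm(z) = 4.54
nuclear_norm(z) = 5.58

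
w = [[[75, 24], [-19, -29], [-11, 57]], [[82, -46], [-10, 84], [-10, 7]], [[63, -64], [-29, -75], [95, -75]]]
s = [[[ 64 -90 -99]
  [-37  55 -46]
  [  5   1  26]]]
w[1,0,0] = 82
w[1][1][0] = -10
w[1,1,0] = -10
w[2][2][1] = -75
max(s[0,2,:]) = 26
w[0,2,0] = -11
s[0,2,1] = 1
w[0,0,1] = 24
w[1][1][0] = -10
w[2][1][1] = -75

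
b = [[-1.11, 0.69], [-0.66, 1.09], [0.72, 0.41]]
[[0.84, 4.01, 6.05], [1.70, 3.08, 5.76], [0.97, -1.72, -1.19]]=b @ [[0.34, -2.97, -3.47],[1.77, 1.03, 3.18]]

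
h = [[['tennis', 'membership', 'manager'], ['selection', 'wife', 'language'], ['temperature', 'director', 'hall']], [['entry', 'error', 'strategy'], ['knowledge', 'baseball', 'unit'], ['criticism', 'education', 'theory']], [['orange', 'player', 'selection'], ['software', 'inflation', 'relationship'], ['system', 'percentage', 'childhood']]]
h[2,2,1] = 'percentage'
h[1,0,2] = 'strategy'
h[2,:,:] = [['orange', 'player', 'selection'], ['software', 'inflation', 'relationship'], ['system', 'percentage', 'childhood']]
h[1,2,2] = 'theory'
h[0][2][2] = 'hall'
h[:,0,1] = ['membership', 'error', 'player']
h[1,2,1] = 'education'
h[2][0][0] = 'orange'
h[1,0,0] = 'entry'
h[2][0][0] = 'orange'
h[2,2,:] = ['system', 'percentage', 'childhood']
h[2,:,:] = [['orange', 'player', 'selection'], ['software', 'inflation', 'relationship'], ['system', 'percentage', 'childhood']]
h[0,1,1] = 'wife'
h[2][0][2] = 'selection'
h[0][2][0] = 'temperature'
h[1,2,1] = 'education'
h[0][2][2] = 'hall'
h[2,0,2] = 'selection'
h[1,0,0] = 'entry'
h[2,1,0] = 'software'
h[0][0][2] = 'manager'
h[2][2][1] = 'percentage'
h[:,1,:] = [['selection', 'wife', 'language'], ['knowledge', 'baseball', 'unit'], ['software', 'inflation', 'relationship']]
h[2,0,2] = 'selection'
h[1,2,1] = 'education'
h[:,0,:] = [['tennis', 'membership', 'manager'], ['entry', 'error', 'strategy'], ['orange', 'player', 'selection']]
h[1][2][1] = 'education'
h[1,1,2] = 'unit'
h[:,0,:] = [['tennis', 'membership', 'manager'], ['entry', 'error', 'strategy'], ['orange', 'player', 'selection']]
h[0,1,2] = 'language'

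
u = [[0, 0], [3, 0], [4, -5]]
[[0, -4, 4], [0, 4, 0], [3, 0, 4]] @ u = [[4, -20], [12, 0], [16, -20]]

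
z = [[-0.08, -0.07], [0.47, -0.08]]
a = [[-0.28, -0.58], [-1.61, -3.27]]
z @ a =[[0.14, 0.28], [-0.0, -0.01]]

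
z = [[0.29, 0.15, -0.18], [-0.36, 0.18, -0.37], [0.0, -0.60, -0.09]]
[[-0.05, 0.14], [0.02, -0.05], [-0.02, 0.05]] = z @ [[-0.12, 0.35], [0.02, -0.05], [0.08, -0.23]]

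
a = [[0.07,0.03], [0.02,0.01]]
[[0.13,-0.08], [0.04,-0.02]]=a @ [[-0.41, -1.27], [5.28, 0.13]]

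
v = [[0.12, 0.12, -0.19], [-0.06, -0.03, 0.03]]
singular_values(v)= [0.26, 0.03]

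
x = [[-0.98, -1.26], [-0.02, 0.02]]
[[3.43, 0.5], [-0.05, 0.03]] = x @ [[-0.20, -1.06], [-2.57, 0.43]]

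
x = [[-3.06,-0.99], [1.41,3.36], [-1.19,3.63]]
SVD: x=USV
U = [[0.33, 0.79],[-0.7, -0.16],[-0.63, 0.59]]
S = [5.13, 3.45]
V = [[-0.25, -0.97], [-0.97, 0.25]]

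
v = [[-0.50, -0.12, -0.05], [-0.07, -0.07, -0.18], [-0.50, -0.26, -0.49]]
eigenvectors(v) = [[0.32,  0.48,  0.19], [0.27,  -0.42,  -0.93], [0.91,  -0.77,  0.30]]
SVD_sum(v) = [[-0.36, -0.15, -0.24], [-0.14, -0.06, -0.09], [-0.57, -0.24, -0.39]] + [[-0.14, 0.03, 0.19], [0.07, -0.01, -0.09], [0.07, -0.02, -0.1]] + [[-0.00, 0.00, -0.00],[-0.0, 0.0, -0.0],[0.00, -0.0, 0.0]]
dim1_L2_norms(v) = [0.52, 0.21, 0.75]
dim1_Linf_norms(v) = [0.5, 0.18, 0.5]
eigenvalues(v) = [-0.75, -0.32, 0.0]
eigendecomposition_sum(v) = [[-0.29, -0.1, -0.13], [-0.25, -0.09, -0.11], [-0.83, -0.29, -0.37]] + [[-0.21, -0.02, 0.08], [0.18, 0.02, -0.07], [0.33, 0.03, -0.12]] + [[-0.0,  -0.0,  0.0], [0.0,  0.0,  -0.00], [-0.00,  -0.00,  0.00]]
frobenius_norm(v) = 0.93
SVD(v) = [[-0.52, 0.83, -0.23], [-0.20, -0.37, -0.91], [-0.83, -0.42, 0.36]] @ diag([0.8833786410246177, 0.29400634839834666, 0.001563228380556169]) @ [[0.78, 0.33, 0.53],[-0.59, 0.13, 0.79],[0.20, -0.94, 0.3]]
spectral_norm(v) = 0.88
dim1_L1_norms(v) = [0.67, 0.32, 1.25]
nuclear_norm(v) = 1.18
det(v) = 0.00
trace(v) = -1.06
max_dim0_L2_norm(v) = 0.71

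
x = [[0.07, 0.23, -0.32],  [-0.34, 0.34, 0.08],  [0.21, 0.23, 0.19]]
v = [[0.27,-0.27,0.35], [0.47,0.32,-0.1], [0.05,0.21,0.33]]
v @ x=[[0.18, 0.05, -0.04], [-0.10, 0.19, -0.14], [0.0, 0.16, 0.06]]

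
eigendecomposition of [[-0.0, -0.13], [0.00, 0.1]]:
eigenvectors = [[1.0,-0.79],[0.0,0.61]]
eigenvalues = [-0.0, 0.1]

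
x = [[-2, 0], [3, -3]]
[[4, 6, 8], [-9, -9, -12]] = x@[[-2, -3, -4], [1, 0, 0]]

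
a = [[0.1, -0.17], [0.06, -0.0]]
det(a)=0.010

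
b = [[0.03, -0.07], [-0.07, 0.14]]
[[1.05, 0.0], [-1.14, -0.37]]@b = [[0.03,-0.07], [-0.01,0.03]]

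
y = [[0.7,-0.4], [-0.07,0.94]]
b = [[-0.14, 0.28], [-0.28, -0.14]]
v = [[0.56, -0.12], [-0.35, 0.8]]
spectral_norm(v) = 0.95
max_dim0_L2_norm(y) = 1.02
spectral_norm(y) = 1.10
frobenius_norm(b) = 0.44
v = b + y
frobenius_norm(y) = 1.24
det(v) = 0.41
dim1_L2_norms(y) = [0.81, 0.94]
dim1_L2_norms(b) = [0.31, 0.31]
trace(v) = 1.36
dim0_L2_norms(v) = [0.66, 0.81]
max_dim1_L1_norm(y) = 1.1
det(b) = 0.10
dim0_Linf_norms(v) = [0.56, 0.8]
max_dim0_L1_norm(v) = 0.92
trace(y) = 1.64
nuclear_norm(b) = 0.63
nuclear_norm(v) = 1.38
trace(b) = -0.28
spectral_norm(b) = 0.31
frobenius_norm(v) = 1.04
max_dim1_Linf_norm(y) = 0.94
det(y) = 0.63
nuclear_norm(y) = 1.67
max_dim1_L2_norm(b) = 0.31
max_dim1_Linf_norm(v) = 0.8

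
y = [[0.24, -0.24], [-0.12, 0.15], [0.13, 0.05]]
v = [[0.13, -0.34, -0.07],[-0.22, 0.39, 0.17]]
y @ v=[[0.08, -0.18, -0.06], [-0.05, 0.1, 0.03], [0.01, -0.02, -0.0]]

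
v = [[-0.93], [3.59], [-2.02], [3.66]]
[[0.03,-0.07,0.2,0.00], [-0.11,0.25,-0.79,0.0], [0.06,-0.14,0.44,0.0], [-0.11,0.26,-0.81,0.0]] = v @[[-0.03, 0.07, -0.22, -0.0]]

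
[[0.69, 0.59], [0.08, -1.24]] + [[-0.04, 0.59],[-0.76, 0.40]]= [[0.65, 1.18], [-0.68, -0.84]]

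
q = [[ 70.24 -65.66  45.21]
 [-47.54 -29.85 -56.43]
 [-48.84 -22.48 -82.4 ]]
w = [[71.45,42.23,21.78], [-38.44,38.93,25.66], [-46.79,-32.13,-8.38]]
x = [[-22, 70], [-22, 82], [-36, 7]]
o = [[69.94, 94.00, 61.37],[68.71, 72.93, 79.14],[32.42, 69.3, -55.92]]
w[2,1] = -32.13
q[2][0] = -48.84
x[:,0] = [-22, -22, -36]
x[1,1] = 82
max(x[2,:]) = 7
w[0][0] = 71.45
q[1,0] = -47.54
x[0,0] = -22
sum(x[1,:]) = 60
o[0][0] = 69.94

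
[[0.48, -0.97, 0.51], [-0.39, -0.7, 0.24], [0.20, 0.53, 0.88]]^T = [[0.48, -0.39, 0.20], [-0.97, -0.7, 0.53], [0.51, 0.24, 0.88]]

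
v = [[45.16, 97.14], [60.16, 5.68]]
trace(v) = 50.84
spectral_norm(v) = 112.52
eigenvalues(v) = [104.37, -53.53]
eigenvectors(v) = [[0.85, -0.7], [0.52, 0.71]]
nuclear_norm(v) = 162.18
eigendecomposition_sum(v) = [[65.23, 64.21], [39.76, 39.14]] + [[-20.07, 32.93], [20.40, -33.46]]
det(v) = -5587.43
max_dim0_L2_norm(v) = 97.31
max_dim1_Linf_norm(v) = 97.14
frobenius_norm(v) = 122.99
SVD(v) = [[-0.94, -0.34], [-0.34, 0.94]] @ diag([112.52276176126699, 49.65602970050214]) @ [[-0.56,-0.83], [0.83,-0.56]]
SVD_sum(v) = [[59.19, 87.66], [21.47, 31.8]] + [[-14.03, 9.48], [38.69, -26.12]]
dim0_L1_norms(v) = [105.32, 102.82]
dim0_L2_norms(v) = [75.22, 97.31]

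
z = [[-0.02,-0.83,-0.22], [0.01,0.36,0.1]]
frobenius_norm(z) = 0.94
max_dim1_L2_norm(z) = 0.86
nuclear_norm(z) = 0.94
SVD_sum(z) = [[-0.02,-0.83,-0.22], [0.01,0.36,0.10]] + [[0.00, -0.0, 0.00], [0.00, -0.00, 0.0]]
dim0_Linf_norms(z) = [0.02, 0.83, 0.22]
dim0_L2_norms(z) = [0.02, 0.9, 0.24]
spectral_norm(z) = 0.94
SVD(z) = [[-0.92, 0.40], [0.4, 0.92]] @ diag([0.9366867764924216, 0.004228799384678528]) @ [[0.02, 0.97, 0.26], [0.28, -0.25, 0.93]]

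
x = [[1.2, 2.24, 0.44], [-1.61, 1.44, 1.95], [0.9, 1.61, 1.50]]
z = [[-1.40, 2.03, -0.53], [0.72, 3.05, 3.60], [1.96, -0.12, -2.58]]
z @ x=[[-5.43, -1.07, 2.55],[-0.81, 11.8, 11.66],[0.22, 0.06, -3.24]]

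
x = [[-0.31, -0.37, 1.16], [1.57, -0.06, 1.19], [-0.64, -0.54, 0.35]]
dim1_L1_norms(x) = [1.84, 2.82, 1.53]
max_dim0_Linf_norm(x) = 1.57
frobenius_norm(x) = 2.51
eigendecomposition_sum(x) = [[(-0.08+0.45j), (-0.21+0.14j), 0.51+0.19j], [0.63+0.52j, (0.03+0.46j), 0.74-0.64j], [-0.37+0.25j, -0.25-0.05j, 0.22+0.49j]] + [[(-0.08-0.45j), (-0.21-0.14j), (0.51-0.19j)], [(0.63-0.52j), 0.03-0.46j, (0.74+0.64j)], [-0.37-0.25j, -0.25+0.05j, (0.22-0.49j)]] + [[-0.14+0.00j, 0.06+0.00j, (0.13-0j)], [(0.31-0j), (-0.13-0j), -0.29+0.00j], [(0.11-0j), -0.04-0.00j, -0.10+0.00j]]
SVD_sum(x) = [[0.44, -0.04, 0.44], [1.38, -0.12, 1.38], [-0.12, 0.01, -0.12]] + [[-0.71,-0.46,0.67], [0.18,0.11,-0.17], [-0.57,-0.37,0.54]] + [[-0.04, 0.13, 0.05], [0.02, -0.06, -0.02], [0.05, -0.18, -0.07]]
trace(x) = -0.02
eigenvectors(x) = [[(0.21+0.38j), (0.21-0.38j), (-0.4+0j)], [0.79+0.00j, (0.79-0j), (0.87+0j)], [(-0.12+0.42j), -0.12-0.42j, 0.30+0.00j]]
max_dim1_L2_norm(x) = 1.97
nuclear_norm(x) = 3.72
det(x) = -0.74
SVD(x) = [[0.30, -0.77, -0.57], [0.95, 0.19, 0.25], [-0.08, -0.61, 0.78]] @ diag([2.055697911582901, 1.413112439266829, 0.2532179501991392]) @ [[0.71, -0.06, 0.71],[0.66, 0.43, -0.62],[0.26, -0.90, -0.34]]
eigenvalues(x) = [(0.18+1.4j), (0.18-1.4j), (-0.37+0j)]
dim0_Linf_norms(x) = [1.57, 0.54, 1.19]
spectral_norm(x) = 2.06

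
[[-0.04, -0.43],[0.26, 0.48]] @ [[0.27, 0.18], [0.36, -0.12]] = [[-0.17, 0.04], [0.24, -0.01]]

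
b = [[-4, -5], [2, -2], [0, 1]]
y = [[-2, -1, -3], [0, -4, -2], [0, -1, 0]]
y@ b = [[6, 9], [-8, 6], [-2, 2]]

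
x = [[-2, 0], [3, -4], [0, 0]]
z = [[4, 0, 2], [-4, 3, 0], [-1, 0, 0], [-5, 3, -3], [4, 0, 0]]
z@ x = [[-8, 0], [17, -12], [2, 0], [19, -12], [-8, 0]]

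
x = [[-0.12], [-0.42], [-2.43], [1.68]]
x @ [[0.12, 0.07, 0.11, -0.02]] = [[-0.01, -0.01, -0.01, 0.0], [-0.05, -0.03, -0.05, 0.01], [-0.29, -0.17, -0.27, 0.05], [0.20, 0.12, 0.18, -0.03]]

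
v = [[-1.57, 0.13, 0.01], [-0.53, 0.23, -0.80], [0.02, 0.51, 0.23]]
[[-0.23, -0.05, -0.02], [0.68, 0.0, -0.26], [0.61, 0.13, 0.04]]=v@[[0.26, 0.05, 0.01], [1.45, 0.23, -0.05], [-0.6, 0.03, 0.30]]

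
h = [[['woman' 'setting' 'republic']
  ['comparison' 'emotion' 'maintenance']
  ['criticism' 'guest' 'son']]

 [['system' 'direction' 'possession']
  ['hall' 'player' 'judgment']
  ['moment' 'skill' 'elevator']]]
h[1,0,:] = ['system', 'direction', 'possession']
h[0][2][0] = 'criticism'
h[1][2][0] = 'moment'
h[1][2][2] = 'elevator'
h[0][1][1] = 'emotion'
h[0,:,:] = [['woman', 'setting', 'republic'], ['comparison', 'emotion', 'maintenance'], ['criticism', 'guest', 'son']]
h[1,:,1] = ['direction', 'player', 'skill']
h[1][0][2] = 'possession'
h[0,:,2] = ['republic', 'maintenance', 'son']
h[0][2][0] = 'criticism'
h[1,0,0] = 'system'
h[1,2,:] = ['moment', 'skill', 'elevator']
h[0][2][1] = 'guest'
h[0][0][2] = 'republic'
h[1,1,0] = 'hall'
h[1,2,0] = 'moment'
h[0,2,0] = 'criticism'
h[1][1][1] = 'player'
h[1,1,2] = 'judgment'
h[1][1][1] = 'player'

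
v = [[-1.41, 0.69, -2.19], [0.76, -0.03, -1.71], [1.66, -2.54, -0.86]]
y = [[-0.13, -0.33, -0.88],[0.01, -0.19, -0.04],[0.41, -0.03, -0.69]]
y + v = [[-1.54, 0.36, -3.07], [0.77, -0.22, -1.75], [2.07, -2.57, -1.55]]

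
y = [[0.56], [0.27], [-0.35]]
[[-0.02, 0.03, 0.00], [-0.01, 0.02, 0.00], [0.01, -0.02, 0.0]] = y @ [[-0.04,0.06,-0.00]]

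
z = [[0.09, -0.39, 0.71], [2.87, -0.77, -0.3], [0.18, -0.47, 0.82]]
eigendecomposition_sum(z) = [[0.13+1.06j, -0.19+0.05j, (0.28-0.78j)], [(1.68+2.3j), (-0.38+0.37j), -0.37-2.19j], [(0.22+1.28j), (-0.23+0.08j), 0.30-0.97j]] + [[(0.13-1.06j),  (-0.19-0.05j),  0.28+0.78j], [(1.68-2.3j),  (-0.38-0.37j),  -0.37+2.19j], [0.22-1.28j,  -0.23-0.08j,  0.30+0.97j]] + [[-0.16-0.00j, -0.01+0.00j, 0.15+0.00j], [(-0.48-0j), (-0.02+0j), 0.43+0.00j], [(-0.25-0j), -0.01+0.00j, (0.23+0j)]]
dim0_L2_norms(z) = [2.88, 0.98, 1.13]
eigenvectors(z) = [[(-0.28-0.16j), -0.28+0.16j, (0.29+0j)], [-0.86+0.00j, (-0.86-0j), (0.85+0j)], [-0.35-0.18j, -0.35+0.18j, 0.45+0.00j]]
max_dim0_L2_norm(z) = 2.88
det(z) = 0.01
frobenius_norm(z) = 3.24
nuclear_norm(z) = 4.23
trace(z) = 0.14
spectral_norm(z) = 3.00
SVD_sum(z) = [[0.14, -0.04, -0.01], [2.86, -0.82, -0.19], [0.24, -0.07, -0.02]] + [[-0.05, -0.35, 0.72], [0.01, 0.05, -0.11], [-0.06, -0.4, 0.84]] + [[-0.00, -0.0, -0.00],[-0.0, -0.0, -0.0],[0.00, 0.00, 0.0]]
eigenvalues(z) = [(0.05+0.47j), (0.05-0.47j), (0.05+0j)]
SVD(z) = [[-0.05,0.65,-0.76],  [-1.0,-0.09,-0.02],  [-0.08,0.75,0.65]] @ diag([2.998246678128263, 1.233008295364415, 0.0027204145596246574]) @ [[-0.96, 0.27, 0.07], [-0.06, -0.43, 0.90], [0.28, 0.86, 0.43]]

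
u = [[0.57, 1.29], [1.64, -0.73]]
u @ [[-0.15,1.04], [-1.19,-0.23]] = [[-1.62,0.30],[0.62,1.87]]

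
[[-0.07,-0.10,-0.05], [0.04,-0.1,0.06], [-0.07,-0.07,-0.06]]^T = [[-0.07, 0.04, -0.07], [-0.10, -0.1, -0.07], [-0.05, 0.06, -0.06]]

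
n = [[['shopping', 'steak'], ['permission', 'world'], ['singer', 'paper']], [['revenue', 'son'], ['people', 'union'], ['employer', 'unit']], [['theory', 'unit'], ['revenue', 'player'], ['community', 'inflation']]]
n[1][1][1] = 'union'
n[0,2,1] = 'paper'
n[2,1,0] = 'revenue'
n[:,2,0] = ['singer', 'employer', 'community']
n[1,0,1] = 'son'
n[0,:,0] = ['shopping', 'permission', 'singer']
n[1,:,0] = ['revenue', 'people', 'employer']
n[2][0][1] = 'unit'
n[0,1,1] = 'world'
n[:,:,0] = [['shopping', 'permission', 'singer'], ['revenue', 'people', 'employer'], ['theory', 'revenue', 'community']]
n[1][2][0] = 'employer'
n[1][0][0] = 'revenue'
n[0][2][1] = 'paper'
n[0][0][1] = 'steak'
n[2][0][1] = 'unit'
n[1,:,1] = ['son', 'union', 'unit']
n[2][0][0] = 'theory'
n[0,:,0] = ['shopping', 'permission', 'singer']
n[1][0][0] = 'revenue'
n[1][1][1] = 'union'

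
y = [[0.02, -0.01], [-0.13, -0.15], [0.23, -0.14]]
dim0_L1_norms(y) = [0.38, 0.3]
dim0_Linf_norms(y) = [0.23, 0.15]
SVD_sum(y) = [[0.02,-0.01],[-0.06,0.02],[0.25,-0.10]] + [[-0.00, -0.00], [-0.07, -0.17], [-0.02, -0.04]]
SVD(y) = [[-0.08, -0.01],[0.24, -0.97],[-0.97, -0.24]] @ diag([0.27429376424218815, 0.1927768940974278]) @ [[-0.93, 0.36], [0.36, 0.93]]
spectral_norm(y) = 0.27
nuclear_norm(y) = 0.47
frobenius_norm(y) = 0.34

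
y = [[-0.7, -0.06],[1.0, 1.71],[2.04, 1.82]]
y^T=[[-0.70,1.0,2.04], [-0.06,1.71,1.82]]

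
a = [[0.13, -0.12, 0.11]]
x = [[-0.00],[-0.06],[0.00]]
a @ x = [[0.01]]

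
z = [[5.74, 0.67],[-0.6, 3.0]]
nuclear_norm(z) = 8.83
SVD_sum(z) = [[5.76, 0.49],[-0.34, -0.03]] + [[-0.02, 0.18], [-0.26, 3.03]]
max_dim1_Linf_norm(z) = 5.74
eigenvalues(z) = [5.58, 3.16]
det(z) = 17.62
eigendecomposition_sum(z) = [[5.94, 1.54], [-1.38, -0.36]] + [[-0.20, -0.87],[0.78, 3.36]]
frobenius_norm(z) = 6.54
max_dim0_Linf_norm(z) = 5.74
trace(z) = 8.74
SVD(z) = [[-1.0, 0.06], [0.06, 1.0]] @ diag([5.786341593970743, 3.045447579237594]) @ [[-1.00, -0.08], [-0.08, 1.0]]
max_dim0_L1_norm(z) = 6.34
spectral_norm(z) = 5.79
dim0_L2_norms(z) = [5.77, 3.07]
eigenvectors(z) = [[0.97,-0.25],[-0.23,0.97]]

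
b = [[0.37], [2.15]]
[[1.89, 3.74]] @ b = [[8.74]]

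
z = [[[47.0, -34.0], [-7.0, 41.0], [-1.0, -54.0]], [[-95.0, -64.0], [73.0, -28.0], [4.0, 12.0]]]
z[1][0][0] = -95.0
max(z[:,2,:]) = 12.0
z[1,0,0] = -95.0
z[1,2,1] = 12.0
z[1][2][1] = 12.0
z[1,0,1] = -64.0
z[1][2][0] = 4.0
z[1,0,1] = -64.0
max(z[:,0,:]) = 47.0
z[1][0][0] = -95.0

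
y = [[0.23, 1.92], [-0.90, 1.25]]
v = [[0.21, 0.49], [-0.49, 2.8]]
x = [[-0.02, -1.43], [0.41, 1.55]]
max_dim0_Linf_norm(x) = 1.55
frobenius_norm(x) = 2.15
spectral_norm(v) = 2.88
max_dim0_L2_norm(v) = 2.84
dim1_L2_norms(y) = [1.93, 1.54]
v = x + y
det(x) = 0.56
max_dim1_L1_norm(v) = 3.29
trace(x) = 1.53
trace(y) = 1.48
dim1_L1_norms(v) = [0.7, 3.29]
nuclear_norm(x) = 2.39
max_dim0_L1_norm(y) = 3.17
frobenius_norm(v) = 2.89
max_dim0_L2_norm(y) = 2.29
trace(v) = 3.01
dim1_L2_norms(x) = [1.43, 1.6]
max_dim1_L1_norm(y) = 2.15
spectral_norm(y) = 2.31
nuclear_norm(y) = 3.18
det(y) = 2.02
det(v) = 0.83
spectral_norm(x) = 2.13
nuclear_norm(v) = 3.17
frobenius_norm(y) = 2.47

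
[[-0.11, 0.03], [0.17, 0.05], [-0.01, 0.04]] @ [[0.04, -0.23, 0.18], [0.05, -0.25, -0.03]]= [[-0.0, 0.02, -0.02], [0.01, -0.05, 0.03], [0.00, -0.01, -0.0]]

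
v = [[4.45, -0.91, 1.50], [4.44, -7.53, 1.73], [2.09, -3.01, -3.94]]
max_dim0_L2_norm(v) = 8.16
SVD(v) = [[-0.35, -0.44, -0.83], [-0.87, -0.16, 0.46], [-0.34, 0.88, -0.33]] @ diag([10.04348606060264, 4.616102905316251, 3.009947128773418]) @ [[-0.61, 0.79, -0.07], [-0.18, -0.23, -0.96], [-0.77, -0.57, 0.28]]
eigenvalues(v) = [(4.26+0j), (-5.64+0.98j), (-5.64-0.98j)]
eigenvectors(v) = [[0.93+0.00j, 0.08+0.04j, (0.08-0.04j)], [0.36+0.00j, -0.42+0.30j, (-0.42-0.3j)], [(0.1+0j), (-0.85+0j), (-0.85-0j)]]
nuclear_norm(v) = 17.67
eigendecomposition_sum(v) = [[4.38-0.00j, -0.52+0.00j, 0.69-0.00j], [1.72-0.00j, -0.20+0.00j, (0.27-0j)], [0.49-0.00j, (-0.06+0j), 0.08-0.00j]] + [[0.03-0.30j, -0.20+0.89j, 0.40-0.40j],[(1.36+1.05j), (-3.66-3.55j), 0.73+3.11j],[0.80+2.70j, (-1.48-8.24j), (-2.01+4.84j)]] + [[0.03+0.30j, (-0.2-0.89j), (0.4+0.4j)], [(1.36-1.05j), -3.66+3.55j, 0.73-3.11j], [(0.8-2.7j), (-1.48+8.24j), -2.01-4.84j]]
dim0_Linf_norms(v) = [4.45, 7.53, 3.94]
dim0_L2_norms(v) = [6.62, 8.16, 4.56]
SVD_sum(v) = [[2.17, -2.79, 0.25], [5.37, -6.91, 0.63], [2.06, -2.65, 0.24]] + [[0.36, 0.46, 1.94], [0.13, 0.17, 0.72], [-0.73, -0.92, -3.91]] + [[1.92, 1.43, -0.69], [-1.07, -0.79, 0.39], [0.76, 0.56, -0.27]]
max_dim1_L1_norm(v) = 13.7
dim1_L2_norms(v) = [4.78, 8.91, 5.38]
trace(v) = -7.02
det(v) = 139.55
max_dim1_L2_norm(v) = 8.91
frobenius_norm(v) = 11.46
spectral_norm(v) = 10.04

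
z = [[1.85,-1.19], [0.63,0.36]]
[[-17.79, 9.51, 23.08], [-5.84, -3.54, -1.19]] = z@[[-9.43, -0.56, 4.87],[0.29, -8.86, -11.82]]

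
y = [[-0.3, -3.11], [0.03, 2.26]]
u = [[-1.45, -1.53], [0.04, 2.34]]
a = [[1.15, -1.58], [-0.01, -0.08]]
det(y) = -0.58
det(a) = -0.11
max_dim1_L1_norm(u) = 2.98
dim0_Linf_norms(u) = [1.45, 2.34]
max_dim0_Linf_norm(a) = 1.58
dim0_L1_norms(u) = [1.49, 3.87]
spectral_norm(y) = 3.85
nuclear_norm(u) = 4.07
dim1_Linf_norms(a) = [1.58, 0.08]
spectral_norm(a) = 1.96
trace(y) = 1.96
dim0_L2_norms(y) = [0.3, 3.84]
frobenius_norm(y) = 3.86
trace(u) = 0.89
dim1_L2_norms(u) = [2.11, 2.34]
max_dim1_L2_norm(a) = 1.95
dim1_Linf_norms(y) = [3.11, 2.26]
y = u + a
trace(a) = 1.07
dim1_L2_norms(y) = [3.12, 2.26]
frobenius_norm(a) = 1.96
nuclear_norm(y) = 4.00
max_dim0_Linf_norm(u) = 2.34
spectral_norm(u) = 2.94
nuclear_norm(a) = 2.01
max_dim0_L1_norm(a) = 1.66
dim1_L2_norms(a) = [1.95, 0.08]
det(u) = -3.33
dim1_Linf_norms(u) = [1.53, 2.34]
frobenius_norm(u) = 3.15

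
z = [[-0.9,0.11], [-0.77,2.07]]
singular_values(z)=[2.25, 0.79]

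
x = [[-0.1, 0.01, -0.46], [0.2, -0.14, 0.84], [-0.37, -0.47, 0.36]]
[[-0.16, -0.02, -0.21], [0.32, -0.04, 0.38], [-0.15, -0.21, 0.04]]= x @ [[0.73, -0.12, 0.19],  [-0.12, 0.62, 0.09],  [0.19, 0.09, 0.42]]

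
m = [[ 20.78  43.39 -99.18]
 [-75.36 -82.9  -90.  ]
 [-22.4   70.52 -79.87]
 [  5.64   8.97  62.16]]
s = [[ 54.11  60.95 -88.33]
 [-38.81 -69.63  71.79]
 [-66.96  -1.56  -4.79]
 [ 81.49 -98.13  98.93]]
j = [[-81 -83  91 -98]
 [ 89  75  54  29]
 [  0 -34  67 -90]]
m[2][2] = -79.87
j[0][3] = -98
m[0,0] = 20.78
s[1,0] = -38.81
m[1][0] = -75.36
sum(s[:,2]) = 77.60000000000002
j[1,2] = 54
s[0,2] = -88.33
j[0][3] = -98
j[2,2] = 67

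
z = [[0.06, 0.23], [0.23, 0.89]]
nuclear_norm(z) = 0.95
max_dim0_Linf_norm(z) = 0.89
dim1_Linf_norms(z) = [0.23, 0.89]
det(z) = 0.00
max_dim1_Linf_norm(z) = 0.89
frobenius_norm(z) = 0.95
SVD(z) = [[-0.25, -0.97],[-0.97, 0.25]] @ diag([0.9494733922992944, 0.0005266077007057021]) @ [[-0.25, -0.97], [-0.97, 0.25]]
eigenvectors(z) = [[-0.97,-0.25],[0.25,-0.97]]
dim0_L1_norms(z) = [0.29, 1.12]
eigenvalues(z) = [0.0, 0.95]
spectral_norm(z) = 0.95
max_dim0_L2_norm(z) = 0.92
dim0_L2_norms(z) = [0.24, 0.92]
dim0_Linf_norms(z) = [0.23, 0.89]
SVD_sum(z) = [[0.06, 0.23], [0.23, 0.89]] + [[0.0, -0.0], [-0.0, 0.00]]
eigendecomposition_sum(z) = [[0.00, -0.00], [-0.00, 0.0]] + [[0.06, 0.23], [0.23, 0.89]]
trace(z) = 0.95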